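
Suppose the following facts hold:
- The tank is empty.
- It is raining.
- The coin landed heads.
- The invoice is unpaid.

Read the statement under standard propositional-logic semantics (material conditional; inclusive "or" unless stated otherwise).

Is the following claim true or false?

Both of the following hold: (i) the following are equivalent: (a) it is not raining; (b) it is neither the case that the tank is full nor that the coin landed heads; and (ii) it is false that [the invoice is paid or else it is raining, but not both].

The statement is false.

Let U = "it is raining" (True), L = "the tank is full" (False), V = "the coin landed heads" (True), M = "the invoice is paid" (False).
In symbols: (not U iff (L nor V)) and not (M xor U)

not U = not True = False
L nor V = False nor True = False
not U iff (L nor V) = False iff False = True
M xor U = False xor True = True
not (M xor U) = not True = False
(not U iff (L nor V)) and not (M xor U) = True and False = False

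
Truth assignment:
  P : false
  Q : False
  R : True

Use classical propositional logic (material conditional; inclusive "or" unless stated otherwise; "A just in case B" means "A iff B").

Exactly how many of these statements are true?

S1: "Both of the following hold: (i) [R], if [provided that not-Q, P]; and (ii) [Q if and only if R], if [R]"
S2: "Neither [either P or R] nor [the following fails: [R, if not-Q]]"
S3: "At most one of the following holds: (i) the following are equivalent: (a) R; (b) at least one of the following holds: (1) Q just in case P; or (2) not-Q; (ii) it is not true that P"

S1: Parsed as ((~Q -> P) -> R) & (R -> (Q <-> R))

~Q = ~F = T
~Q -> P = T -> F = F
(~Q -> P) -> R = F -> T = T
Q <-> R = F <-> T = F
R -> (Q <-> R) = T -> F = F
((~Q -> P) -> R) & (R -> (Q <-> R)) = T & F = F
Thus S1 is false.

S2: This is (P | R) nor ~(~Q -> R).

P | R = F | T = T
~Q = ~F = T
~Q -> R = T -> T = T
~(~Q -> R) = ~T = F
(P | R) nor ~(~Q -> R) = T nor F = F
So S2 is false.

S3: Parsed as (R <-> ((Q <-> P) | ~Q)) nand ~P

Q <-> P = F <-> F = T
~Q = ~F = T
(Q <-> P) | ~Q = T | T = T
R <-> ((Q <-> P) | ~Q) = T <-> T = T
~P = ~F = T
(R <-> ((Q <-> P) | ~Q)) nand ~P = T nand T = F
So S3 is false.

0 of the 3 statements are true (none).

0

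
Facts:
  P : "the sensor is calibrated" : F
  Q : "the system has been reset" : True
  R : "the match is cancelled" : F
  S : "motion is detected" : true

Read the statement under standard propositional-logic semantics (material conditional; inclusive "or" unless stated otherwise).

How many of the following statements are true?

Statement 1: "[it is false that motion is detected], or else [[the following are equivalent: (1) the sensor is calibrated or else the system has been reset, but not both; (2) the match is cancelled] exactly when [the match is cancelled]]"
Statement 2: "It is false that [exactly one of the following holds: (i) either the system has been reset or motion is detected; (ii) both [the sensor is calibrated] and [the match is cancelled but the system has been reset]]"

Statement 1: In symbols: ~S | (((P xor Q) <-> R) <-> R)

~S = ~T = F
P xor Q = F xor T = T
(P xor Q) <-> R = T <-> F = F
((P xor Q) <-> R) <-> R = F <-> F = T
~S | (((P xor Q) <-> R) <-> R) = F | T = T
So Statement 1 is true.

Statement 2: Parsed as ~((Q | S) xor (P & (R & Q)))

Q | S = T | T = T
R & Q = F & T = F
P & (R & Q) = F & F = F
(Q | S) xor (P & (R & Q)) = T xor F = T
~((Q | S) xor (P & (R & Q))) = ~T = F
So Statement 2 is false.

Count: 1.

1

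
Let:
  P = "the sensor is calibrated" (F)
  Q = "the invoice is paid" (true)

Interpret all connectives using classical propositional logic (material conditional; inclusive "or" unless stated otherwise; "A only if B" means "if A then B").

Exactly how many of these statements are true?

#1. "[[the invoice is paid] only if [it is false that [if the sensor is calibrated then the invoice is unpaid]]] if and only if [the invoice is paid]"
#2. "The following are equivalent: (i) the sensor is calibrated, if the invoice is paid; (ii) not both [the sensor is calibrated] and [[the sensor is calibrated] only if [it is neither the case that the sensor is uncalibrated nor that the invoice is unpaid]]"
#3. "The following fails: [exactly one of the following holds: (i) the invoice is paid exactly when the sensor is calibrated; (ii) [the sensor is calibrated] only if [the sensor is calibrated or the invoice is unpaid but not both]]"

#1: In symbols: (Q -> not (P -> not Q)) iff Q

not Q = not True = False
P -> not Q = False -> False = True
not (P -> not Q) = not True = False
Q -> not (P -> not Q) = True -> False = False
(Q -> not (P -> not Q)) iff Q = False iff True = False
Hence #1 is false.

#2: Parsed as (Q -> P) iff (P nand (P -> (not P nor not Q)))

Q -> P = True -> False = False
not P = not False = True
not Q = not True = False
not P nor not Q = True nor False = False
P -> (not P nor not Q) = False -> False = True
P nand (P -> (not P nor not Q)) = False nand True = True
(Q -> P) iff (P nand (P -> (not P nor not Q))) = False iff True = False
So #2 is false.

#3: Parsed as not ((Q iff P) xor (P -> (P xor not Q)))

Q iff P = True iff False = False
not Q = not True = False
P xor not Q = False xor False = False
P -> (P xor not Q) = False -> False = True
(Q iff P) xor (P -> (P xor not Q)) = False xor True = True
not ((Q iff P) xor (P -> (P xor not Q))) = not True = False
So #3 is false.

Count: 0.

0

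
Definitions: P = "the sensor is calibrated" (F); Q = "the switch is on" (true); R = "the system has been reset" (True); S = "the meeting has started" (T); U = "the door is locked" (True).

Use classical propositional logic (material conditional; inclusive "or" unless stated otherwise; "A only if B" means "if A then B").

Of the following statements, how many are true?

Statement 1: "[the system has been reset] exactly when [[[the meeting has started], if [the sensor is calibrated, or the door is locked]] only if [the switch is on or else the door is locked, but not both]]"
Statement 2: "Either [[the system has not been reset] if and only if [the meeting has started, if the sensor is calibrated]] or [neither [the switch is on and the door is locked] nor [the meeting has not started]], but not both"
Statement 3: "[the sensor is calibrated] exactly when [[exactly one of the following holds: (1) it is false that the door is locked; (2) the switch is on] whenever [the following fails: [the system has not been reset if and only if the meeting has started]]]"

0

Statement 1: This is R iff (((P or U) -> S) -> (Q xor U)).

P or U = False or True = True
(P or U) -> S = True -> True = True
Q xor U = True xor True = False
((P or U) -> S) -> (Q xor U) = True -> False = False
R iff (((P or U) -> S) -> (Q xor U)) = True iff False = False
Thus Statement 1 is false.

Statement 2: This is (not R iff (P -> S)) xor ((Q and U) nor not S).

not R = not True = False
P -> S = False -> True = True
not R iff (P -> S) = False iff True = False
Q and U = True and True = True
not S = not True = False
(Q and U) nor not S = True nor False = False
(not R iff (P -> S)) xor ((Q and U) nor not S) = False xor False = False
So Statement 2 is false.

Statement 3: This is P iff (not (not R iff S) -> (not U xor Q)).

not R = not True = False
not R iff S = False iff True = False
not (not R iff S) = not False = True
not U = not True = False
not U xor Q = False xor True = True
not (not R iff S) -> (not U xor Q) = True -> True = True
P iff (not (not R iff S) -> (not U xor Q)) = False iff True = False
Thus Statement 3 is false.

True statements: 0 (none).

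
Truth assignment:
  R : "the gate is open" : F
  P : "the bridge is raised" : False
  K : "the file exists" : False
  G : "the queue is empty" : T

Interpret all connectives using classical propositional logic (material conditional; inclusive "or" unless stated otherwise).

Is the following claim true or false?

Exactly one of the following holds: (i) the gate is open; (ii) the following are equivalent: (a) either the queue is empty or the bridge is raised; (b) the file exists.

false

Formalization: R xor ((G | P) <-> K)

G | P = T | F = T
(G | P) <-> K = T <-> F = F
R xor ((G | P) <-> K) = F xor F = F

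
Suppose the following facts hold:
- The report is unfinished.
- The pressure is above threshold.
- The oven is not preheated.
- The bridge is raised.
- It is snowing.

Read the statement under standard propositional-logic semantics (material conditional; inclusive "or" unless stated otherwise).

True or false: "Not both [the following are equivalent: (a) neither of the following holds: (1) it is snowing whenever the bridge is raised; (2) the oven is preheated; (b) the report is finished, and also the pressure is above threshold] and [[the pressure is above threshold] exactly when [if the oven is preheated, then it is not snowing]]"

Let S = "the bridge is raised" (T), U = "it is snowing" (T), R = "the oven is preheated" (F), P = "the report is finished" (F), Q = "the pressure is above threshold" (T).
Parsed as (((S → U) ↓ R) ↔ (P ∧ Q)) ↑ (Q ↔ (R → ¬U))

S → U = T → T = T
(S → U) ↓ R = T ↓ F = F
P ∧ Q = F ∧ T = F
((S → U) ↓ R) ↔ (P ∧ Q) = F ↔ F = T
¬U = ¬T = F
R → ¬U = F → F = T
Q ↔ (R → ¬U) = T ↔ T = T
(((S → U) ↓ R) ↔ (P ∧ Q)) ↑ (Q ↔ (R → ¬U)) = T ↑ T = F

False.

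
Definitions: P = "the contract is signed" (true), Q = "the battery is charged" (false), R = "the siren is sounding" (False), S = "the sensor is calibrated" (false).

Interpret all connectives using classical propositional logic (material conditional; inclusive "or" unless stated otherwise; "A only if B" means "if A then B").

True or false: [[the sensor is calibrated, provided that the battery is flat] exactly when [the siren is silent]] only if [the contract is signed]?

The statement is true.

Parsed as ((not Q -> S) iff not R) -> P

not Q = not False = True
not Q -> S = True -> False = False
not R = not False = True
(not Q -> S) iff not R = False iff True = False
((not Q -> S) iff not R) -> P = False -> True = True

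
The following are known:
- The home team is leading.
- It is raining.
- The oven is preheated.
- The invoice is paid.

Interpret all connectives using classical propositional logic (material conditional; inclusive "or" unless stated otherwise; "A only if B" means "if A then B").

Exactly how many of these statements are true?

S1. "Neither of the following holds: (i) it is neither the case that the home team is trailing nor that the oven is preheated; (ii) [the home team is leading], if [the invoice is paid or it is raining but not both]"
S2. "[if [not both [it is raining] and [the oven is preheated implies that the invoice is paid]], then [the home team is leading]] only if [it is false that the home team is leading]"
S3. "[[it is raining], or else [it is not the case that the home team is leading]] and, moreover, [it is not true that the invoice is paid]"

0

Let U = "the home team is leading" (True), M = "the oven is preheated" (True), L = "the invoice is paid" (True), G = "it is raining" (True).

S1: This is (not U nor M) nor ((L xor G) -> U).

not U = not True = False
not U nor M = False nor True = False
L xor G = True xor True = False
(L xor G) -> U = False -> True = True
(not U nor M) nor ((L xor G) -> U) = False nor True = False
Thus S1 is false.

S2: Parsed as ((G nand (M -> L)) -> U) -> not U

M -> L = True -> True = True
G nand (M -> L) = True nand True = False
(G nand (M -> L)) -> U = False -> True = True
not U = not True = False
((G nand (M -> L)) -> U) -> not U = True -> False = False
Hence S2 is false.

S3: Parsed as (G or not U) and not L

not U = not True = False
G or not U = True or False = True
not L = not True = False
(G or not U) and not L = True and False = False
Thus S3 is false.

Count: 0.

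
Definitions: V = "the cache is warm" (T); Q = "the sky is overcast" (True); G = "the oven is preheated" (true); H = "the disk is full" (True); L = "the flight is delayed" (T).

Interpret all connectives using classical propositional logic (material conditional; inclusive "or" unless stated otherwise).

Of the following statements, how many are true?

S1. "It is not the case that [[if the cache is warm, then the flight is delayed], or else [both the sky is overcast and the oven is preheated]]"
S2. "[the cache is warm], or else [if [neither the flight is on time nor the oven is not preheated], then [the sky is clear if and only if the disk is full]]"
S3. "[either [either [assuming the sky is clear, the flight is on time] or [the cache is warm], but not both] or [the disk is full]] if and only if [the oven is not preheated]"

S1: This is ~((V -> L) | (Q & G)).

V -> L = T -> T = T
Q & G = T & T = T
(V -> L) | (Q & G) = T | T = T
~((V -> L) | (Q & G)) = ~T = F
So S1 is false.

S2: This is V | ((~L nor ~G) -> (~Q <-> H)).

~L = ~T = F
~G = ~T = F
~L nor ~G = F nor F = T
~Q = ~T = F
~Q <-> H = F <-> T = F
(~L nor ~G) -> (~Q <-> H) = T -> F = F
V | ((~L nor ~G) -> (~Q <-> H)) = T | F = T
So S2 is true.

S3: This is (((~Q -> ~L) xor V) | H) <-> ~G.

~Q = ~T = F
~L = ~T = F
~Q -> ~L = F -> F = T
(~Q -> ~L) xor V = T xor T = F
((~Q -> ~L) xor V) | H = F | T = T
~G = ~T = F
(((~Q -> ~L) xor V) | H) <-> ~G = T <-> F = F
Hence S3 is false.

Count: 1.

1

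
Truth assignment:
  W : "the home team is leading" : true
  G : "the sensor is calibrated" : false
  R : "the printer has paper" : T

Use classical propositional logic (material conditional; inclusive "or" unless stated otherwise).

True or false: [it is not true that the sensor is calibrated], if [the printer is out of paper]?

true

Values: R=T, G=F.
This is ~R -> ~G.

~R = ~T = F
~G = ~F = T
~R -> ~G = F -> T = T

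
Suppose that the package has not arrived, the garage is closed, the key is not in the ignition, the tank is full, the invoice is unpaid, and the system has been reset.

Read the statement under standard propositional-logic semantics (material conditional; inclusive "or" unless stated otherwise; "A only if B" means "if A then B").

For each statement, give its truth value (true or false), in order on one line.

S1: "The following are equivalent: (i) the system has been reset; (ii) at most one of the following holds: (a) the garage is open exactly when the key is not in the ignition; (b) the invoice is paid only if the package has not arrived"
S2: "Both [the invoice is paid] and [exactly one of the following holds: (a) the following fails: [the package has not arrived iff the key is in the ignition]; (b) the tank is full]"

Let L = "the system has been reset" (T), U = "the garage is closed" (T), D = "the key is in the ignition" (F), H = "the invoice is paid" (F), R = "the package has arrived" (F), Q = "the tank is full" (T).

S1: This is L ↔ ((¬U ↔ ¬D) ↑ (H → ¬R)).

¬U = ¬T = F
¬D = ¬F = T
¬U ↔ ¬D = F ↔ T = F
¬R = ¬F = T
H → ¬R = F → T = T
(¬U ↔ ¬D) ↑ (H → ¬R) = F ↑ T = T
L ↔ ((¬U ↔ ¬D) ↑ (H → ¬R)) = T ↔ T = T
Thus S1 is true.

S2: This is H ∧ (¬(¬R ↔ D) ⊕ Q).

¬R = ¬F = T
¬R ↔ D = T ↔ F = F
¬(¬R ↔ D) = ¬F = T
¬(¬R ↔ D) ⊕ Q = T ⊕ T = F
H ∧ (¬(¬R ↔ D) ⊕ Q) = F ∧ F = F
Hence S2 is false.

S1 true / S2 false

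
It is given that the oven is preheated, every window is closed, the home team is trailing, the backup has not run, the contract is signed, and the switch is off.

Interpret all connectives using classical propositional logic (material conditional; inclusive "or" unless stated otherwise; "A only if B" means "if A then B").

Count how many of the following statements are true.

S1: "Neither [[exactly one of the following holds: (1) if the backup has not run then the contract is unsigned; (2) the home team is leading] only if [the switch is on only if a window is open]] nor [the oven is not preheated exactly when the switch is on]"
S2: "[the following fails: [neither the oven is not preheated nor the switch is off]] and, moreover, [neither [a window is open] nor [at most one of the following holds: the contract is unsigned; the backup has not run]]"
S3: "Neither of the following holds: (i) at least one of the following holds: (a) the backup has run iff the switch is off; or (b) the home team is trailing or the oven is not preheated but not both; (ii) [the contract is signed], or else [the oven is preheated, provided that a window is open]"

0

Let V = "the backup has run" (False), S = "the contract is signed" (True), H = "the home team is leading" (False), K = "the switch is on" (False), U = "a window is open" (False), W = "the oven is preheated" (True).

S1: Parsed as (((not V -> not S) xor H) -> (K -> U)) nor (not W iff K)

not V = not False = True
not S = not True = False
not V -> not S = True -> False = False
(not V -> not S) xor H = False xor False = False
K -> U = False -> False = True
((not V -> not S) xor H) -> (K -> U) = False -> True = True
not W = not True = False
not W iff K = False iff False = True
(((not V -> not S) xor H) -> (K -> U)) nor (not W iff K) = True nor True = False
Thus S1 is false.

S2: This is not (not W nor not K) and (U nor (not S nand not V)).

not W = not True = False
not K = not False = True
not W nor not K = False nor True = False
not (not W nor not K) = not False = True
not S = not True = False
not V = not False = True
not S nand not V = False nand True = True
U nor (not S nand not V) = False nor True = False
not (not W nor not K) and (U nor (not S nand not V)) = True and False = False
Hence S2 is false.

S3: In symbols: ((V iff not K) or (not H xor not W)) nor (S or (U -> W))

not K = not False = True
V iff not K = False iff True = False
not H = not False = True
not W = not True = False
not H xor not W = True xor False = True
(V iff not K) or (not H xor not W) = False or True = True
U -> W = False -> True = True
S or (U -> W) = True or True = True
((V iff not K) or (not H xor not W)) nor (S or (U -> W)) = True nor True = False
Thus S3 is false.

0 of the 3 statements are true (none).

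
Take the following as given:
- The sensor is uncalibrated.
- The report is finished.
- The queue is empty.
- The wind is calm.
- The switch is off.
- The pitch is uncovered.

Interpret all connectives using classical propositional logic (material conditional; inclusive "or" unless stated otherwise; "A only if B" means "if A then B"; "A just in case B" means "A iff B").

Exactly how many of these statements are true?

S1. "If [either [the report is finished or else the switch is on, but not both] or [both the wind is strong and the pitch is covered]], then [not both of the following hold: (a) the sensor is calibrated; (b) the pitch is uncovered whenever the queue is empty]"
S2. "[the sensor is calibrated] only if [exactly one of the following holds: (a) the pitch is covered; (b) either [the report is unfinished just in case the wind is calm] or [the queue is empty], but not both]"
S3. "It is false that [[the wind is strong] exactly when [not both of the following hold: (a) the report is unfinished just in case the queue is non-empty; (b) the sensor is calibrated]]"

Let Q = "the report is finished" (T), U = "the switch is on" (F), S = "the wind is strong" (F), V = "the pitch is covered" (F), P = "the sensor is calibrated" (F), R = "the queue is empty" (T).

S1: Formalization: ((Q ⊕ U) ∨ (S ∧ V)) → (P ↑ (R → ¬V))

Q ⊕ U = T ⊕ F = T
S ∧ V = F ∧ F = F
(Q ⊕ U) ∨ (S ∧ V) = T ∨ F = T
¬V = ¬F = T
R → ¬V = T → T = T
P ↑ (R → ¬V) = F ↑ T = T
((Q ⊕ U) ∨ (S ∧ V)) → (P ↑ (R → ¬V)) = T → T = T
Thus S1 is true.

S2: This is P → (V ⊕ ((¬Q ↔ ¬S) ⊕ R)).

¬Q = ¬T = F
¬S = ¬F = T
¬Q ↔ ¬S = F ↔ T = F
(¬Q ↔ ¬S) ⊕ R = F ⊕ T = T
V ⊕ ((¬Q ↔ ¬S) ⊕ R) = F ⊕ T = T
P → (V ⊕ ((¬Q ↔ ¬S) ⊕ R)) = F → T = T
Hence S2 is true.

S3: Formalization: ¬(S ↔ ((¬Q ↔ ¬R) ↑ P))

¬Q = ¬T = F
¬R = ¬T = F
¬Q ↔ ¬R = F ↔ F = T
(¬Q ↔ ¬R) ↑ P = T ↑ F = T
S ↔ ((¬Q ↔ ¬R) ↑ P) = F ↔ T = F
¬(S ↔ ((¬Q ↔ ¬R) ↑ P)) = ¬F = T
Thus S3 is true.

Count: 3.

3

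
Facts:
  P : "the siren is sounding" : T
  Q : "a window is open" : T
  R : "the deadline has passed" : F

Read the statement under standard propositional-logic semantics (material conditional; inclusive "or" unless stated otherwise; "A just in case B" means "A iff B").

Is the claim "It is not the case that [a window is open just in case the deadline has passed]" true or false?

The statement is true.

Parsed as ¬(Q ↔ R)

Q ↔ R = T ↔ F = F
¬(Q ↔ R) = ¬F = T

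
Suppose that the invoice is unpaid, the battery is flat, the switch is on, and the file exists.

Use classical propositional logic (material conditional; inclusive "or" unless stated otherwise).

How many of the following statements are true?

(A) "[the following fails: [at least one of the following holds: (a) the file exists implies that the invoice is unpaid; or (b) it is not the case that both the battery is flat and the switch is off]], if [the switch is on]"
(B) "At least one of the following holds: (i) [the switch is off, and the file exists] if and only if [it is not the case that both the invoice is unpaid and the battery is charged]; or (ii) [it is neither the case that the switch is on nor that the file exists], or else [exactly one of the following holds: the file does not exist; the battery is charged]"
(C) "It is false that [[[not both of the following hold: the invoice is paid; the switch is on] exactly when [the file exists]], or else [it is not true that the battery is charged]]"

0

Let V = "the switch is on" (T), U = "the file exists" (T), R = "the invoice is paid" (F), K = "the battery is charged" (F).

(A): In symbols: V -> ~((U -> ~R) | (~K nand ~V))

~R = ~F = T
U -> ~R = T -> T = T
~K = ~F = T
~V = ~T = F
~K nand ~V = T nand F = T
(U -> ~R) | (~K nand ~V) = T | T = T
~((U -> ~R) | (~K nand ~V)) = ~T = F
V -> ~((U -> ~R) | (~K nand ~V)) = T -> F = F
Thus (A) is false.

(B): Formalization: ((~V & U) <-> (~R nand K)) | ((V nor U) | (~U xor K))

~V = ~T = F
~V & U = F & T = F
~R = ~F = T
~R nand K = T nand F = T
(~V & U) <-> (~R nand K) = F <-> T = F
V nor U = T nor T = F
~U = ~T = F
~U xor K = F xor F = F
(V nor U) | (~U xor K) = F | F = F
((~V & U) <-> (~R nand K)) | ((V nor U) | (~U xor K)) = F | F = F
Hence (B) is false.

(C): In symbols: ~(((R nand V) <-> U) | ~K)

R nand V = F nand T = T
(R nand V) <-> U = T <-> T = T
~K = ~F = T
((R nand V) <-> U) | ~K = T | T = T
~(((R nand V) <-> U) | ~K) = ~T = F
So (C) is false.

True statements: 0 (none).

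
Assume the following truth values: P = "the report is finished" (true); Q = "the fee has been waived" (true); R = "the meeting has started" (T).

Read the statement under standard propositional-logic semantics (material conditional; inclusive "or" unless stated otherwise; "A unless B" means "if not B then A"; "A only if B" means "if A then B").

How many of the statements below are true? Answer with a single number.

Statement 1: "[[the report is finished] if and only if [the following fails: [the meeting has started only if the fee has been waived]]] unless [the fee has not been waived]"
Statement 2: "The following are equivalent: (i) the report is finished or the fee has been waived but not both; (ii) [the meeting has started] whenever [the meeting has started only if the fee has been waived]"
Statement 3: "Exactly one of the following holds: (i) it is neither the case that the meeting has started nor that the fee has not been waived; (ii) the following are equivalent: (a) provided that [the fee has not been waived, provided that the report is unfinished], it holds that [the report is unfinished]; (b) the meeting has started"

0

Statement 1: In symbols: (P <-> ~(R -> Q)) | ~Q

R -> Q = T -> T = T
~(R -> Q) = ~T = F
P <-> ~(R -> Q) = T <-> F = F
~Q = ~T = F
(P <-> ~(R -> Q)) | ~Q = F | F = F
Thus Statement 1 is false.

Statement 2: Parsed as (P xor Q) <-> ((R -> Q) -> R)

P xor Q = T xor T = F
R -> Q = T -> T = T
(R -> Q) -> R = T -> T = T
(P xor Q) <-> ((R -> Q) -> R) = F <-> T = F
So Statement 2 is false.

Statement 3: Formalization: (R nor ~Q) xor (((~P -> ~Q) -> ~P) <-> R)

~Q = ~T = F
R nor ~Q = T nor F = F
~P = ~T = F
~Q = ~T = F
~P -> ~Q = F -> F = T
~P = ~T = F
(~P -> ~Q) -> ~P = T -> F = F
((~P -> ~Q) -> ~P) <-> R = F <-> T = F
(R nor ~Q) xor (((~P -> ~Q) -> ~P) <-> R) = F xor F = F
Hence Statement 3 is false.

0 of the 3 statements are true (none).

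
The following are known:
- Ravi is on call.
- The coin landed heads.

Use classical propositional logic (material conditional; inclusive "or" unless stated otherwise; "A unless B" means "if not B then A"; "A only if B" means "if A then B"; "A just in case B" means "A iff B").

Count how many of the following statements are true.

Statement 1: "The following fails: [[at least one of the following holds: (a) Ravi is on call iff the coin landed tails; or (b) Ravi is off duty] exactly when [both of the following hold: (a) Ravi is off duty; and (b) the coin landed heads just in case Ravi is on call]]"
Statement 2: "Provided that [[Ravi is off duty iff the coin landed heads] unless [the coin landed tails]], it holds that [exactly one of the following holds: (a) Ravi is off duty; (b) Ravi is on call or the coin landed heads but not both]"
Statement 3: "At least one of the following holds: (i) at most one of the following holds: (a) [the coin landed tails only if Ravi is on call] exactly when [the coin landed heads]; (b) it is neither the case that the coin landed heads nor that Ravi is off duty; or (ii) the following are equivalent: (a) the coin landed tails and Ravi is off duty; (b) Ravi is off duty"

2

Let P = "Ravi is on call" (T), Q = "the coin landed heads" (T).

Statement 1: This is ~(((P <-> ~Q) | ~P) <-> (~P & (Q <-> P))).

~Q = ~T = F
P <-> ~Q = T <-> F = F
~P = ~T = F
(P <-> ~Q) | ~P = F | F = F
~P = ~T = F
Q <-> P = T <-> T = T
~P & (Q <-> P) = F & T = F
((P <-> ~Q) | ~P) <-> (~P & (Q <-> P)) = F <-> F = T
~(((P <-> ~Q) | ~P) <-> (~P & (Q <-> P))) = ~T = F
Hence Statement 1 is false.

Statement 2: This is ((~P <-> Q) | ~Q) -> (~P xor (P xor Q)).

~P = ~T = F
~P <-> Q = F <-> T = F
~Q = ~T = F
(~P <-> Q) | ~Q = F | F = F
~P = ~T = F
P xor Q = T xor T = F
~P xor (P xor Q) = F xor F = F
((~P <-> Q) | ~Q) -> (~P xor (P xor Q)) = F -> F = T
Hence Statement 2 is true.

Statement 3: In symbols: (((~Q -> P) <-> Q) nand (Q nor ~P)) | ((~Q & ~P) <-> ~P)

~Q = ~T = F
~Q -> P = F -> T = T
(~Q -> P) <-> Q = T <-> T = T
~P = ~T = F
Q nor ~P = T nor F = F
((~Q -> P) <-> Q) nand (Q nor ~P) = T nand F = T
~Q = ~T = F
~P = ~T = F
~Q & ~P = F & F = F
~P = ~T = F
(~Q & ~P) <-> ~P = F <-> F = T
(((~Q -> P) <-> Q) nand (Q nor ~P)) | ((~Q & ~P) <-> ~P) = T | T = T
Thus Statement 3 is true.

2 of the 3 statements are true (Statement 2, Statement 3).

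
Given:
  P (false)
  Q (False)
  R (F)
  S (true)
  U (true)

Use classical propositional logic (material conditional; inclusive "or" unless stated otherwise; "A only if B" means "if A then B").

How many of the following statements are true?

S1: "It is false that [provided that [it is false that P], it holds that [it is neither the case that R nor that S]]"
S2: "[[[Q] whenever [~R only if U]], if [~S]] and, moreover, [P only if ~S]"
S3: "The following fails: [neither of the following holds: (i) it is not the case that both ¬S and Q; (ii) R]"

S1: Formalization: not (not P -> (R nor S))

not P = not False = True
R nor S = False nor True = False
not P -> (R nor S) = True -> False = False
not (not P -> (R nor S)) = not False = True
Thus S1 is true.

S2: Formalization: (not S -> ((not R -> U) -> Q)) and (P -> not S)

not S = not True = False
not R = not False = True
not R -> U = True -> True = True
(not R -> U) -> Q = True -> False = False
not S -> ((not R -> U) -> Q) = False -> False = True
not S = not True = False
P -> not S = False -> False = True
(not S -> ((not R -> U) -> Q)) and (P -> not S) = True and True = True
So S2 is true.

S3: This is not ((not S nand Q) nor R).

not S = not True = False
not S nand Q = False nand False = True
(not S nand Q) nor R = True nor False = False
not ((not S nand Q) nor R) = not False = True
Hence S3 is true.

Count: 3.

3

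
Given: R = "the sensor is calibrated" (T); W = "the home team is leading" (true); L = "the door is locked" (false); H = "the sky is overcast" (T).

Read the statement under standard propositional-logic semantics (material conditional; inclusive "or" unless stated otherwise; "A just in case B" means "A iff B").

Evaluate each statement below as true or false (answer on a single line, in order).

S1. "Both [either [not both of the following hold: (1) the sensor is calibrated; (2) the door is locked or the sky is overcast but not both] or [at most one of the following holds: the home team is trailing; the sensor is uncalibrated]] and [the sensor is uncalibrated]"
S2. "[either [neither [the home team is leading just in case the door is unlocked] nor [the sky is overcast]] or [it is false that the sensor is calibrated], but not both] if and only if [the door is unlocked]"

S1 False, S2 False

S1: Parsed as ((R nand (L xor H)) | (~W nand ~R)) & ~R

L xor H = F xor T = T
R nand (L xor H) = T nand T = F
~W = ~T = F
~R = ~T = F
~W nand ~R = F nand F = T
(R nand (L xor H)) | (~W nand ~R) = F | T = T
~R = ~T = F
((R nand (L xor H)) | (~W nand ~R)) & ~R = T & F = F
Hence S1 is false.

S2: Parsed as (((W <-> ~L) nor H) xor ~R) <-> ~L

~L = ~F = T
W <-> ~L = T <-> T = T
(W <-> ~L) nor H = T nor T = F
~R = ~T = F
((W <-> ~L) nor H) xor ~R = F xor F = F
~L = ~F = T
(((W <-> ~L) nor H) xor ~R) <-> ~L = F <-> T = F
Hence S2 is false.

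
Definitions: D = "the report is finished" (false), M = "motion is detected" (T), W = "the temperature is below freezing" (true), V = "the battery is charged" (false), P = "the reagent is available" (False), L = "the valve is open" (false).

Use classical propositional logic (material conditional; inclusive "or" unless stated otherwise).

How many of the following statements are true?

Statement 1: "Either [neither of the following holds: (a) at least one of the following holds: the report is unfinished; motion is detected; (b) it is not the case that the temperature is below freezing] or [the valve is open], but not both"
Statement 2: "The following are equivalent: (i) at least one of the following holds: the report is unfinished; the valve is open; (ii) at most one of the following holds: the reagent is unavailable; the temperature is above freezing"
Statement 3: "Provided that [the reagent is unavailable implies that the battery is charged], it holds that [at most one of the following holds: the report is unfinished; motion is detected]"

Statement 1: Formalization: ((¬D ∨ M) ↓ ¬W) ⊕ L

¬D = ¬F = T
¬D ∨ M = T ∨ T = T
¬W = ¬T = F
(¬D ∨ M) ↓ ¬W = T ↓ F = F
((¬D ∨ M) ↓ ¬W) ⊕ L = F ⊕ F = F
So Statement 1 is false.

Statement 2: Parsed as (¬D ∨ L) ↔ (¬P ↑ ¬W)

¬D = ¬F = T
¬D ∨ L = T ∨ F = T
¬P = ¬F = T
¬W = ¬T = F
¬P ↑ ¬W = T ↑ F = T
(¬D ∨ L) ↔ (¬P ↑ ¬W) = T ↔ T = T
Thus Statement 2 is true.

Statement 3: In symbols: (¬P → V) → (¬D ↑ M)

¬P = ¬F = T
¬P → V = T → F = F
¬D = ¬F = T
¬D ↑ M = T ↑ T = F
(¬P → V) → (¬D ↑ M) = F → F = T
Hence Statement 3 is true.

True statements: 2 (Statement 2, Statement 3).

2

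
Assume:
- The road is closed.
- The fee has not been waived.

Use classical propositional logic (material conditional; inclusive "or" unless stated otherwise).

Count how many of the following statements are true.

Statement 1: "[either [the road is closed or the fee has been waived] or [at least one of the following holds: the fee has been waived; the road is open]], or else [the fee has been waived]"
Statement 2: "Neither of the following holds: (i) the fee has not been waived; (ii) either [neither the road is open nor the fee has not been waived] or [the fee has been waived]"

1

Let P = "the road is closed" (T), Q = "the fee has been waived" (F).

Statement 1: In symbols: ((P ∨ Q) ∨ (Q ∨ ¬P)) ∨ Q

P ∨ Q = T ∨ F = T
¬P = ¬T = F
Q ∨ ¬P = F ∨ F = F
(P ∨ Q) ∨ (Q ∨ ¬P) = T ∨ F = T
((P ∨ Q) ∨ (Q ∨ ¬P)) ∨ Q = T ∨ F = T
Thus Statement 1 is true.

Statement 2: In symbols: ¬Q ↓ ((¬P ↓ ¬Q) ∨ Q)

¬Q = ¬F = T
¬P = ¬T = F
¬Q = ¬F = T
¬P ↓ ¬Q = F ↓ T = F
(¬P ↓ ¬Q) ∨ Q = F ∨ F = F
¬Q ↓ ((¬P ↓ ¬Q) ∨ Q) = T ↓ F = F
Thus Statement 2 is false.

Count: 1.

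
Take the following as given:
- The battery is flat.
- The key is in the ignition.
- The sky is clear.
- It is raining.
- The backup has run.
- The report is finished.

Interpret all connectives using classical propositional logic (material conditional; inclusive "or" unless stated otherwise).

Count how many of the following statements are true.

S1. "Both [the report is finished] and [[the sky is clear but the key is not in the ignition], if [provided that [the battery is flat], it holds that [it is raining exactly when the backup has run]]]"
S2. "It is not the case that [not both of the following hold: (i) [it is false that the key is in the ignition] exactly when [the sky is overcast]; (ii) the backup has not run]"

Let L = "the report is finished" (T), M = "the battery is charged" (F), N = "it is raining" (T), P = "the backup has run" (T), H = "the sky is overcast" (F), Q = "the key is in the ignition" (T).

S1: This is L ∧ ((¬M → (N ↔ P)) → (¬H ∧ ¬Q)).

¬M = ¬F = T
N ↔ P = T ↔ T = T
¬M → (N ↔ P) = T → T = T
¬H = ¬F = T
¬Q = ¬T = F
¬H ∧ ¬Q = T ∧ F = F
(¬M → (N ↔ P)) → (¬H ∧ ¬Q) = T → F = F
L ∧ ((¬M → (N ↔ P)) → (¬H ∧ ¬Q)) = T ∧ F = F
Thus S1 is false.

S2: In symbols: ¬((¬Q ↔ H) ↑ ¬P)

¬Q = ¬T = F
¬Q ↔ H = F ↔ F = T
¬P = ¬T = F
(¬Q ↔ H) ↑ ¬P = T ↑ F = T
¬((¬Q ↔ H) ↑ ¬P) = ¬T = F
Hence S2 is false.

0 of the 2 statements are true (none).

0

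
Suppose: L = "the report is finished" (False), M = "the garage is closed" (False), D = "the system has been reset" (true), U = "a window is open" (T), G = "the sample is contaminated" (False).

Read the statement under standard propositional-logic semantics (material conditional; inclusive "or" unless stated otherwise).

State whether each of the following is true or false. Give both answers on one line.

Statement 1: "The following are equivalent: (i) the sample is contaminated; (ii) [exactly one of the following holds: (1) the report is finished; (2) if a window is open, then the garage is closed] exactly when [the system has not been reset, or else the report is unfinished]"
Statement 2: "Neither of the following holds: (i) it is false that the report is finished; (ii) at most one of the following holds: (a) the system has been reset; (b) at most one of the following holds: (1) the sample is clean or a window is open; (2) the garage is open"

Statement 1: This is G iff ((L xor (U -> M)) iff (not D or not L)).

U -> M = True -> False = False
L xor (U -> M) = False xor False = False
not D = not True = False
not L = not False = True
not D or not L = False or True = True
(L xor (U -> M)) iff (not D or not L) = False iff True = False
G iff ((L xor (U -> M)) iff (not D or not L)) = False iff False = True
Thus Statement 1 is true.

Statement 2: In symbols: not L nor (D nand ((not G or U) nand not M))

not L = not False = True
not G = not False = True
not G or U = True or True = True
not M = not False = True
(not G or U) nand not M = True nand True = False
D nand ((not G or U) nand not M) = True nand False = True
not L nor (D nand ((not G or U) nand not M)) = True nor True = False
So Statement 2 is false.

Statement 1 T / Statement 2 F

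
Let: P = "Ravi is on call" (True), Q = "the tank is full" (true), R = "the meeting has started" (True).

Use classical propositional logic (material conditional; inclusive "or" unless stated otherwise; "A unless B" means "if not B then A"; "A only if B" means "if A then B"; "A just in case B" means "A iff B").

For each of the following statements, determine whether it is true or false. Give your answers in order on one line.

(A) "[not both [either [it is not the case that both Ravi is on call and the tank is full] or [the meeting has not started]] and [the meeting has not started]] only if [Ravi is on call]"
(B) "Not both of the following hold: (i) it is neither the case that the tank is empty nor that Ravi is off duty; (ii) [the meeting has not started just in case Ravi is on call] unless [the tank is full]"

(A): This is (((P nand Q) or not R) nand not R) -> P.

P nand Q = True nand True = False
not R = not True = False
(P nand Q) or not R = False or False = False
not R = not True = False
((P nand Q) or not R) nand not R = False nand False = True
(((P nand Q) or not R) nand not R) -> P = True -> True = True
So (A) is true.

(B): In symbols: (not Q nor not P) nand ((not R iff P) or Q)

not Q = not True = False
not P = not True = False
not Q nor not P = False nor False = True
not R = not True = False
not R iff P = False iff True = False
(not R iff P) or Q = False or True = True
(not Q nor not P) nand ((not R iff P) or Q) = True nand True = False
Thus (B) is false.

(A) True, (B) False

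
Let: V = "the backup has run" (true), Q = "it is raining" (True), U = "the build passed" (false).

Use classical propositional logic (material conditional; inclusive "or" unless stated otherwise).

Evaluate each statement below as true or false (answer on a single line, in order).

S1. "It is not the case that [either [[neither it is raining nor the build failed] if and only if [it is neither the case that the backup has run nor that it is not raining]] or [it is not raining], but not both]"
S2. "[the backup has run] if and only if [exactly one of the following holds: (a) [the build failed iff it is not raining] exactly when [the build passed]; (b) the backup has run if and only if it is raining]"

S1 F; S2 F

S1: Parsed as ¬(((Q ↓ ¬U) ↔ (V ↓ ¬Q)) ⊕ ¬Q)

¬U = ¬F = T
Q ↓ ¬U = T ↓ T = F
¬Q = ¬T = F
V ↓ ¬Q = T ↓ F = F
(Q ↓ ¬U) ↔ (V ↓ ¬Q) = F ↔ F = T
¬Q = ¬T = F
((Q ↓ ¬U) ↔ (V ↓ ¬Q)) ⊕ ¬Q = T ⊕ F = T
¬(((Q ↓ ¬U) ↔ (V ↓ ¬Q)) ⊕ ¬Q) = ¬T = F
So S1 is false.

S2: Formalization: V ↔ (((¬U ↔ ¬Q) ↔ U) ⊕ (V ↔ Q))

¬U = ¬F = T
¬Q = ¬T = F
¬U ↔ ¬Q = T ↔ F = F
(¬U ↔ ¬Q) ↔ U = F ↔ F = T
V ↔ Q = T ↔ T = T
((¬U ↔ ¬Q) ↔ U) ⊕ (V ↔ Q) = T ⊕ T = F
V ↔ (((¬U ↔ ¬Q) ↔ U) ⊕ (V ↔ Q)) = T ↔ F = F
Hence S2 is false.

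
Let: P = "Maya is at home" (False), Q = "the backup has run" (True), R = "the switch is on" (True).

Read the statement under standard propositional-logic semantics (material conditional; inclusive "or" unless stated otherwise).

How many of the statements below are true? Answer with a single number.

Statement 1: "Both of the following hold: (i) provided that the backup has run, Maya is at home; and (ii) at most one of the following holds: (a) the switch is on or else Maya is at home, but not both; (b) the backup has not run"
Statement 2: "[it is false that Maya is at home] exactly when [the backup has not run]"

0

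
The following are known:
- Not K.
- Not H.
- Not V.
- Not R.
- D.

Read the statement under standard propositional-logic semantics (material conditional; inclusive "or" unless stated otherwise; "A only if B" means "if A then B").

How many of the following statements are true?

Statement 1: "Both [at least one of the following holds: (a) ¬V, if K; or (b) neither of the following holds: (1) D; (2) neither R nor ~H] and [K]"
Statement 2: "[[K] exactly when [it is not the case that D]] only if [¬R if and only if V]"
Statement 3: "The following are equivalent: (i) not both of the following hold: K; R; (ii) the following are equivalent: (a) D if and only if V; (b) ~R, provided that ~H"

Statement 1: Formalization: ((K -> not V) or (D nor (R nor not H))) and K

not V = not False = True
K -> not V = False -> True = True
not H = not False = True
R nor not H = False nor True = False
D nor (R nor not H) = True nor False = False
(K -> not V) or (D nor (R nor not H)) = True or False = True
((K -> not V) or (D nor (R nor not H))) and K = True and False = False
So Statement 1 is false.

Statement 2: Formalization: (K iff not D) -> (not R iff V)

not D = not True = False
K iff not D = False iff False = True
not R = not False = True
not R iff V = True iff False = False
(K iff not D) -> (not R iff V) = True -> False = False
Hence Statement 2 is false.

Statement 3: Formalization: (K nand R) iff ((D iff V) iff (not H -> not R))

K nand R = False nand False = True
D iff V = True iff False = False
not H = not False = True
not R = not False = True
not H -> not R = True -> True = True
(D iff V) iff (not H -> not R) = False iff True = False
(K nand R) iff ((D iff V) iff (not H -> not R)) = True iff False = False
Thus Statement 3 is false.

Count: 0.

0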